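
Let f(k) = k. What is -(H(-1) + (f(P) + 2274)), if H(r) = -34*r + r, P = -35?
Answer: -2272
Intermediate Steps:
H(r) = -33*r
-(H(-1) + (f(P) + 2274)) = -(-33*(-1) + (-35 + 2274)) = -(33 + 2239) = -1*2272 = -2272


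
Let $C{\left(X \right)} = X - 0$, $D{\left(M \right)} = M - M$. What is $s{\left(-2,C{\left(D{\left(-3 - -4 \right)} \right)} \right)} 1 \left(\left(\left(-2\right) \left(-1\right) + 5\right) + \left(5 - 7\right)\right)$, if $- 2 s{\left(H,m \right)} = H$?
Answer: $5$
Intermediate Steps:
$D{\left(M \right)} = 0$
$C{\left(X \right)} = X$ ($C{\left(X \right)} = X + 0 = X$)
$s{\left(H,m \right)} = - \frac{H}{2}$
$s{\left(-2,C{\left(D{\left(-3 - -4 \right)} \right)} \right)} 1 \left(\left(\left(-2\right) \left(-1\right) + 5\right) + \left(5 - 7\right)\right) = \left(- \frac{1}{2}\right) \left(-2\right) 1 \left(\left(\left(-2\right) \left(-1\right) + 5\right) + \left(5 - 7\right)\right) = 1 \cdot 1 \left(\left(2 + 5\right) + \left(5 - 7\right)\right) = 1 \cdot 1 \left(7 - 2\right) = 1 \cdot 1 \cdot 5 = 1 \cdot 5 = 5$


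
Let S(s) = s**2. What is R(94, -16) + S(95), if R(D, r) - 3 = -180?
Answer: 8848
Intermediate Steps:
R(D, r) = -177 (R(D, r) = 3 - 180 = -177)
R(94, -16) + S(95) = -177 + 95**2 = -177 + 9025 = 8848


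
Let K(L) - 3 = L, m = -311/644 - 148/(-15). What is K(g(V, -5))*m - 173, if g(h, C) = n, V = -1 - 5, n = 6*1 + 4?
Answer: -492769/9660 ≈ -51.011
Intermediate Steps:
n = 10 (n = 6 + 4 = 10)
V = -6
g(h, C) = 10
m = 90647/9660 (m = -311*1/644 - 148*(-1/15) = -311/644 + 148/15 = 90647/9660 ≈ 9.3837)
K(L) = 3 + L
K(g(V, -5))*m - 173 = (3 + 10)*(90647/9660) - 173 = 13*(90647/9660) - 173 = 1178411/9660 - 173 = -492769/9660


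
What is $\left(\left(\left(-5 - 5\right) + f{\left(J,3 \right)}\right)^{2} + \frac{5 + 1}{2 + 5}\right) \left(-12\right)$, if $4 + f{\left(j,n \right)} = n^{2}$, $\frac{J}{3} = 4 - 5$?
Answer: $- \frac{2172}{7} \approx -310.29$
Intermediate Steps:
$J = -3$ ($J = 3 \left(4 - 5\right) = 3 \left(-1\right) = -3$)
$f{\left(j,n \right)} = -4 + n^{2}$
$\left(\left(\left(-5 - 5\right) + f{\left(J,3 \right)}\right)^{2} + \frac{5 + 1}{2 + 5}\right) \left(-12\right) = \left(\left(\left(-5 - 5\right) - \left(4 - 3^{2}\right)\right)^{2} + \frac{5 + 1}{2 + 5}\right) \left(-12\right) = \left(\left(-10 + \left(-4 + 9\right)\right)^{2} + \frac{6}{7}\right) \left(-12\right) = \left(\left(-10 + 5\right)^{2} + 6 \cdot \frac{1}{7}\right) \left(-12\right) = \left(\left(-5\right)^{2} + \frac{6}{7}\right) \left(-12\right) = \left(25 + \frac{6}{7}\right) \left(-12\right) = \frac{181}{7} \left(-12\right) = - \frac{2172}{7}$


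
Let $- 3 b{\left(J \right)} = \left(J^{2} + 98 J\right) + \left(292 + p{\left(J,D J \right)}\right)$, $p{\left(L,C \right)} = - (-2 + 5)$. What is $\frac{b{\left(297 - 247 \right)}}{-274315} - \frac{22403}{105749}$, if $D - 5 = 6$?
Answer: $- \frac{5874444258}{29008536935} \approx -0.20251$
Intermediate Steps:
$D = 11$ ($D = 5 + 6 = 11$)
$p{\left(L,C \right)} = -3$ ($p{\left(L,C \right)} = \left(-1\right) 3 = -3$)
$b{\left(J \right)} = - \frac{289}{3} - \frac{98 J}{3} - \frac{J^{2}}{3}$ ($b{\left(J \right)} = - \frac{\left(J^{2} + 98 J\right) + \left(292 - 3\right)}{3} = - \frac{\left(J^{2} + 98 J\right) + 289}{3} = - \frac{289 + J^{2} + 98 J}{3} = - \frac{289}{3} - \frac{98 J}{3} - \frac{J^{2}}{3}$)
$\frac{b{\left(297 - 247 \right)}}{-274315} - \frac{22403}{105749} = \frac{- \frac{289}{3} - \frac{98 \left(297 - 247\right)}{3} - \frac{\left(297 - 247\right)^{2}}{3}}{-274315} - \frac{22403}{105749} = \left(- \frac{289}{3} - \frac{4900}{3} - \frac{50^{2}}{3}\right) \left(- \frac{1}{274315}\right) - \frac{22403}{105749} = \left(- \frac{289}{3} - \frac{4900}{3} - \frac{2500}{3}\right) \left(- \frac{1}{274315}\right) - \frac{22403}{105749} = \left(-2563\right) \left(- \frac{1}{274315}\right) - \frac{22403}{105749} = \frac{2563}{274315} - \frac{22403}{105749} = - \frac{5874444258}{29008536935}$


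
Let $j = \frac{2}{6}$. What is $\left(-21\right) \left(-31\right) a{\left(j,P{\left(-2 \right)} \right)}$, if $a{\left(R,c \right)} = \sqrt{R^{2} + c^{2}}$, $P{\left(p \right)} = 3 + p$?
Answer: $217 \sqrt{10} \approx 686.21$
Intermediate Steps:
$j = \frac{1}{3}$ ($j = 2 \cdot \frac{1}{6} = \frac{1}{3} \approx 0.33333$)
$\left(-21\right) \left(-31\right) a{\left(j,P{\left(-2 \right)} \right)} = \left(-21\right) \left(-31\right) \sqrt{\left(\frac{1}{3}\right)^{2} + \left(3 - 2\right)^{2}} = 651 \sqrt{\frac{1}{9} + 1^{2}} = 651 \sqrt{\frac{1}{9} + 1} = 651 \sqrt{\frac{10}{9}} = 651 \frac{\sqrt{10}}{3} = 217 \sqrt{10}$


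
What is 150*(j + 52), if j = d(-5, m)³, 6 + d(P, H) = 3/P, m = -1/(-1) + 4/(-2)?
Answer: -176622/5 ≈ -35324.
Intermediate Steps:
m = -1 (m = -1*(-1) + 4*(-½) = 1 - 2 = -1)
d(P, H) = -6 + 3/P
j = -35937/125 (j = (-6 + 3/(-5))³ = (-6 + 3*(-⅕))³ = (-6 - ⅗)³ = (-33/5)³ = -35937/125 ≈ -287.50)
150*(j + 52) = 150*(-35937/125 + 52) = 150*(-29437/125) = -176622/5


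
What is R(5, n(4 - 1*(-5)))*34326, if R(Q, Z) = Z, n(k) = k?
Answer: 308934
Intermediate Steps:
R(5, n(4 - 1*(-5)))*34326 = (4 - 1*(-5))*34326 = (4 + 5)*34326 = 9*34326 = 308934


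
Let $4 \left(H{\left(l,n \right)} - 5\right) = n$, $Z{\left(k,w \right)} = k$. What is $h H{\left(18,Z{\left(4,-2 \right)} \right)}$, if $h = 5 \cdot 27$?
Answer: $810$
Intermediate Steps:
$h = 135$
$H{\left(l,n \right)} = 5 + \frac{n}{4}$
$h H{\left(18,Z{\left(4,-2 \right)} \right)} = 135 \left(5 + \frac{1}{4} \cdot 4\right) = 135 \left(5 + 1\right) = 135 \cdot 6 = 810$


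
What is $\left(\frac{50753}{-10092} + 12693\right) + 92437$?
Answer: $\frac{1060921207}{10092} \approx 1.0513 \cdot 10^{5}$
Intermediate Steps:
$\left(\frac{50753}{-10092} + 12693\right) + 92437 = \left(50753 \left(- \frac{1}{10092}\right) + 12693\right) + 92437 = \left(- \frac{50753}{10092} + 12693\right) + 92437 = \frac{128047003}{10092} + 92437 = \frac{1060921207}{10092}$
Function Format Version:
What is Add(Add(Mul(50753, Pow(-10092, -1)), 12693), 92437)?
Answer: Rational(1060921207, 10092) ≈ 1.0513e+5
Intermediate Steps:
Add(Add(Mul(50753, Pow(-10092, -1)), 12693), 92437) = Add(Add(Mul(50753, Rational(-1, 10092)), 12693), 92437) = Add(Add(Rational(-50753, 10092), 12693), 92437) = Add(Rational(128047003, 10092), 92437) = Rational(1060921207, 10092)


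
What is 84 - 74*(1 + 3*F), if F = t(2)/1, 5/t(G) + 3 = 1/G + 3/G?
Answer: 1120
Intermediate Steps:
t(G) = 5/(-3 + 4/G) (t(G) = 5/(-3 + (1/G + 3/G)) = 5/(-3 + 4/G))
F = -5 (F = -5*2/(-4 + 3*2)/1 = -5*2/(-4 + 6)*1 = -5*2/2*1 = -5*2*½*1 = -5*1 = -5)
84 - 74*(1 + 3*F) = 84 - 74*(1 + 3*(-5)) = 84 - 74*(1 - 15) = 84 - 74*(-14) = 84 + 1036 = 1120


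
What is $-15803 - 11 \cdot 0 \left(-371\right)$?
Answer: $-15803$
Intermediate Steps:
$-15803 - 11 \cdot 0 \left(-371\right) = -15803 - 0 \left(-371\right) = -15803 - 0 = -15803 + 0 = -15803$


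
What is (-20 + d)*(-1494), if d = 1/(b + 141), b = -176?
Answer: 1047294/35 ≈ 29923.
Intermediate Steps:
d = -1/35 (d = 1/(-176 + 141) = 1/(-35) = -1/35 ≈ -0.028571)
(-20 + d)*(-1494) = (-20 - 1/35)*(-1494) = -701/35*(-1494) = 1047294/35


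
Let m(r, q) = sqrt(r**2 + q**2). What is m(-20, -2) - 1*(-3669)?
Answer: 3669 + 2*sqrt(101) ≈ 3689.1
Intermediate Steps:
m(r, q) = sqrt(q**2 + r**2)
m(-20, -2) - 1*(-3669) = sqrt((-2)**2 + (-20)**2) - 1*(-3669) = sqrt(4 + 400) + 3669 = sqrt(404) + 3669 = 2*sqrt(101) + 3669 = 3669 + 2*sqrt(101)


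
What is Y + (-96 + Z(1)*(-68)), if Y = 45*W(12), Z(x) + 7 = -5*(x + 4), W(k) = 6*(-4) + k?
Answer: 1540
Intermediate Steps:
W(k) = -24 + k
Z(x) = -27 - 5*x (Z(x) = -7 - 5*(x + 4) = -7 - 5*(4 + x) = -7 + (-20 - 5*x) = -27 - 5*x)
Y = -540 (Y = 45*(-24 + 12) = 45*(-12) = -540)
Y + (-96 + Z(1)*(-68)) = -540 + (-96 + (-27 - 5*1)*(-68)) = -540 + (-96 + (-27 - 5)*(-68)) = -540 + (-96 - 32*(-68)) = -540 + (-96 + 2176) = -540 + 2080 = 1540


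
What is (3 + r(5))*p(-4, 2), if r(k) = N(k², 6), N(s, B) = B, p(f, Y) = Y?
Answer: 18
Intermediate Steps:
r(k) = 6
(3 + r(5))*p(-4, 2) = (3 + 6)*2 = 9*2 = 18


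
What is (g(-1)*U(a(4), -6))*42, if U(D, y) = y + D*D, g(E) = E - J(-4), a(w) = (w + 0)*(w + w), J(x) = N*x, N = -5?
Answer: -897876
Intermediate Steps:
J(x) = -5*x
a(w) = 2*w² (a(w) = w*(2*w) = 2*w²)
g(E) = -20 + E (g(E) = E - (-5)*(-4) = E - 1*20 = E - 20 = -20 + E)
U(D, y) = y + D²
(g(-1)*U(a(4), -6))*42 = ((-20 - 1)*(-6 + (2*4²)²))*42 = -21*(-6 + (2*16)²)*42 = -21*(-6 + 32²)*42 = -21*(-6 + 1024)*42 = -21*1018*42 = -21378*42 = -897876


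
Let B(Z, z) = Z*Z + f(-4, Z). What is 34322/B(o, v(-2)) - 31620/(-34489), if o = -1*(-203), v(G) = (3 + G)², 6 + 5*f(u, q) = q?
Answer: 6220014665/3556540169 ≈ 1.7489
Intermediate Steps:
f(u, q) = -6/5 + q/5
o = 203
B(Z, z) = -6/5 + Z² + Z/5 (B(Z, z) = Z*Z + (-6/5 + Z/5) = Z² + (-6/5 + Z/5) = -6/5 + Z² + Z/5)
34322/B(o, v(-2)) - 31620/(-34489) = 34322/(-6/5 + 203² + (⅕)*203) - 31620/(-34489) = 34322/(-6/5 + 41209 + 203/5) - 31620*(-1/34489) = 34322/(206242/5) + 31620/34489 = 34322*(5/206242) + 31620/34489 = 85805/103121 + 31620/34489 = 6220014665/3556540169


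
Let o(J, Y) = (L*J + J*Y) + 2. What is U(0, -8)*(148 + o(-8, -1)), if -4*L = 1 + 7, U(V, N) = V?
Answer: 0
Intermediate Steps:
L = -2 (L = -(1 + 7)/4 = -¼*8 = -2)
o(J, Y) = 2 - 2*J + J*Y (o(J, Y) = (-2*J + J*Y) + 2 = 2 - 2*J + J*Y)
U(0, -8)*(148 + o(-8, -1)) = 0*(148 + (2 - 2*(-8) - 8*(-1))) = 0*(148 + (2 + 16 + 8)) = 0*(148 + 26) = 0*174 = 0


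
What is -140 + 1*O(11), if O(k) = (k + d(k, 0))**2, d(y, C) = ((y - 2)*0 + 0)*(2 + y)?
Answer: -19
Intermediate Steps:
d(y, C) = 0 (d(y, C) = ((-2 + y)*0 + 0)*(2 + y) = (0 + 0)*(2 + y) = 0*(2 + y) = 0)
O(k) = k**2 (O(k) = (k + 0)**2 = k**2)
-140 + 1*O(11) = -140 + 1*11**2 = -140 + 1*121 = -140 + 121 = -19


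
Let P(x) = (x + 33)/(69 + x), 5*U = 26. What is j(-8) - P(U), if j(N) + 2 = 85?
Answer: 30602/371 ≈ 82.485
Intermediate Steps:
j(N) = 83 (j(N) = -2 + 85 = 83)
U = 26/5 (U = (1/5)*26 = 26/5 ≈ 5.2000)
P(x) = (33 + x)/(69 + x)
j(-8) - P(U) = 83 - (33 + 26/5)/(69 + 26/5) = 83 - 191/(371/5*5) = 83 - 5*191/(371*5) = 83 - 1*191/371 = 83 - 191/371 = 30602/371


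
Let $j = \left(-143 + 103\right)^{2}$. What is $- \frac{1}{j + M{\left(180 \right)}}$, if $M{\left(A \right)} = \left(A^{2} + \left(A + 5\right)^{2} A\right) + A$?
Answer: $- \frac{1}{6194680} \approx -1.6143 \cdot 10^{-7}$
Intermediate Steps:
$j = 1600$ ($j = \left(-40\right)^{2} = 1600$)
$M{\left(A \right)} = A + A^{2} + A \left(5 + A\right)^{2}$ ($M{\left(A \right)} = \left(A^{2} + \left(5 + A\right)^{2} A\right) + A = \left(A^{2} + A \left(5 + A\right)^{2}\right) + A = A + A^{2} + A \left(5 + A\right)^{2}$)
$- \frac{1}{j + M{\left(180 \right)}} = - \frac{1}{1600 + 180 \left(1 + 180 + \left(5 + 180\right)^{2}\right)} = - \frac{1}{1600 + 180 \left(1 + 180 + 185^{2}\right)} = - \frac{1}{1600 + 180 \left(1 + 180 + 34225\right)} = - \frac{1}{1600 + 180 \cdot 34406} = - \frac{1}{1600 + 6193080} = - \frac{1}{6194680}$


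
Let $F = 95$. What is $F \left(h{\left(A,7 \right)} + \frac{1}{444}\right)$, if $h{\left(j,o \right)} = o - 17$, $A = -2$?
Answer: $- \frac{421705}{444} \approx -949.79$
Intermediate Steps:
$h{\left(j,o \right)} = -17 + o$
$F \left(h{\left(A,7 \right)} + \frac{1}{444}\right) = 95 \left(\left(-17 + 7\right) + \frac{1}{444}\right) = 95 \left(-10 + \frac{1}{444}\right) = 95 \left(- \frac{4439}{444}\right) = - \frac{421705}{444}$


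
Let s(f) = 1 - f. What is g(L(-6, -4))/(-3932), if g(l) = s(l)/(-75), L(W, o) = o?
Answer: 1/58980 ≈ 1.6955e-5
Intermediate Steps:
g(l) = -1/75 + l/75 (g(l) = (1 - l)/(-75) = (1 - l)*(-1/75) = -1/75 + l/75)
g(L(-6, -4))/(-3932) = (-1/75 + (1/75)*(-4))/(-3932) = (-1/75 - 4/75)*(-1/3932) = -1/15*(-1/3932) = 1/58980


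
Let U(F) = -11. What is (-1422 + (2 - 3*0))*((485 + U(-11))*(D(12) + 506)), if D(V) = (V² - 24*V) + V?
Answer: -251731920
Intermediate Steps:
D(V) = V² - 23*V
(-1422 + (2 - 3*0))*((485 + U(-11))*(D(12) + 506)) = (-1422 + (2 - 3*0))*((485 - 11)*(12*(-23 + 12) + 506)) = (-1422 + (2 + 0))*(474*(12*(-11) + 506)) = (-1422 + 2)*(474*(-132 + 506)) = -673080*374 = -1420*177276 = -251731920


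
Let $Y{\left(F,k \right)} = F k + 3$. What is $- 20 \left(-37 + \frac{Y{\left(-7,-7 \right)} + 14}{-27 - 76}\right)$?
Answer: $\frac{77540}{103} \approx 752.82$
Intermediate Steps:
$Y{\left(F,k \right)} = 3 + F k$
$- 20 \left(-37 + \frac{Y{\left(-7,-7 \right)} + 14}{-27 - 76}\right) = - 20 \left(-37 + \frac{\left(3 - -49\right) + 14}{-27 - 76}\right) = - 20 \left(-37 + \frac{\left(3 + 49\right) + 14}{-103}\right) = - 20 \left(-37 + \left(52 + 14\right) \left(- \frac{1}{103}\right)\right) = - 20 \left(-37 + 66 \left(- \frac{1}{103}\right)\right) = - 20 \left(-37 - \frac{66}{103}\right) = \left(-20\right) \left(- \frac{3877}{103}\right) = \frac{77540}{103}$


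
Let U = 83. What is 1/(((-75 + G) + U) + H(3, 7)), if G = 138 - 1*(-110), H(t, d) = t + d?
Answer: 1/266 ≈ 0.0037594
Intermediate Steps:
H(t, d) = d + t
G = 248 (G = 138 + 110 = 248)
1/(((-75 + G) + U) + H(3, 7)) = 1/(((-75 + 248) + 83) + (7 + 3)) = 1/((173 + 83) + 10) = 1/(256 + 10) = 1/266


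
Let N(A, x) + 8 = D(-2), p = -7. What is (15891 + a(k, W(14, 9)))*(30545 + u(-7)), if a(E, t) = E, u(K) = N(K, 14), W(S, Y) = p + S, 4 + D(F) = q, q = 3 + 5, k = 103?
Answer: 488472754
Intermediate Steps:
q = 8
D(F) = 4 (D(F) = -4 + 8 = 4)
N(A, x) = -4 (N(A, x) = -8 + 4 = -4)
W(S, Y) = -7 + S
u(K) = -4
(15891 + a(k, W(14, 9)))*(30545 + u(-7)) = (15891 + 103)*(30545 - 4) = 15994*30541 = 488472754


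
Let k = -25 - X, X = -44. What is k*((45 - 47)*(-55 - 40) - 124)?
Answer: 1254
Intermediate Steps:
k = 19 (k = -25 - 1*(-44) = -25 + 44 = 19)
k*((45 - 47)*(-55 - 40) - 124) = 19*((45 - 47)*(-55 - 40) - 124) = 19*(-2*(-95) - 124) = 19*(190 - 124) = 19*66 = 1254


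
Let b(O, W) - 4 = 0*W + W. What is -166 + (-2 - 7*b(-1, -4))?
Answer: -168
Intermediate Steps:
b(O, W) = 4 + W (b(O, W) = 4 + (0*W + W) = 4 + (0 + W) = 4 + W)
-166 + (-2 - 7*b(-1, -4)) = -166 + (-2 - 7*(4 - 4)) = -166 + (-2 - 7*0) = -166 + (-2 + 0) = -166 - 2 = -168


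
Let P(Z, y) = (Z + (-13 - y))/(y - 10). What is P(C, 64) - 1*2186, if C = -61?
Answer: -19697/9 ≈ -2188.6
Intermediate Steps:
P(Z, y) = (-13 + Z - y)/(-10 + y)
P(C, 64) - 1*2186 = (-13 - 61 - 1*64)/(-10 + 64) - 1*2186 = (-13 - 61 - 64)/54 - 2186 = (1/54)*(-138) - 2186 = -23/9 - 2186 = -19697/9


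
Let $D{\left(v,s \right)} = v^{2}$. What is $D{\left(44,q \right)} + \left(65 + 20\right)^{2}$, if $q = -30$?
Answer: $9161$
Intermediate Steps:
$D{\left(44,q \right)} + \left(65 + 20\right)^{2} = 44^{2} + \left(65 + 20\right)^{2} = 1936 + 85^{2} = 1936 + 7225 = 9161$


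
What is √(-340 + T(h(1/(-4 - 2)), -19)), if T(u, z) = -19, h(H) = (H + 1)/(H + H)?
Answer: I*√359 ≈ 18.947*I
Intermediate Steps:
h(H) = (1 + H)/(2*H) (h(H) = (1 + H)/((2*H)) = (1 + H)*(1/(2*H)) = (1 + H)/(2*H))
√(-340 + T(h(1/(-4 - 2)), -19)) = √(-340 - 19) = √(-359) = I*√359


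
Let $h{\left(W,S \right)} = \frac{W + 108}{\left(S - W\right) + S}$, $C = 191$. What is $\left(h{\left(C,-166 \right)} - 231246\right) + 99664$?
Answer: $- \frac{68817685}{523} \approx -1.3158 \cdot 10^{5}$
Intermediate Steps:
$h{\left(W,S \right)} = \frac{108 + W}{- W + 2 S}$
$\left(h{\left(C,-166 \right)} - 231246\right) + 99664 = \left(\frac{108 + 191}{\left(-1\right) 191 + 2 \left(-166\right)} - 231246\right) + 99664 = \left(\frac{1}{-191 - 332} \cdot 299 - 231246\right) + 99664 = \left(\frac{1}{-523} \cdot 299 - 231246\right) + 99664 = \left(\left(- \frac{1}{523}\right) 299 - 231246\right) + 99664 = \left(- \frac{299}{523} - 231246\right) + 99664 = - \frac{120941957}{523} + 99664 = - \frac{68817685}{523}$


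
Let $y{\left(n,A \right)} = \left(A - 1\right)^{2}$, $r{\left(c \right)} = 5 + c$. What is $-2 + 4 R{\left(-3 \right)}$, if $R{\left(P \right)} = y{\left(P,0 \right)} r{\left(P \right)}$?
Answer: $6$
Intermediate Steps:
$y{\left(n,A \right)} = \left(-1 + A\right)^{2}$
$R{\left(P \right)} = 5 + P$ ($R{\left(P \right)} = \left(-1 + 0\right)^{2} \left(5 + P\right) = \left(-1\right)^{2} \left(5 + P\right) = 1 \left(5 + P\right) = 5 + P$)
$-2 + 4 R{\left(-3 \right)} = -2 + 4 \left(5 - 3\right) = -2 + 4 \cdot 2 = -2 + 8 = 6$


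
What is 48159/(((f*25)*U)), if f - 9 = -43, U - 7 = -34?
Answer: 5351/2550 ≈ 2.0984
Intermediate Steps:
U = -27 (U = 7 - 34 = -27)
f = -34 (f = 9 - 43 = -34)
48159/(((f*25)*U)) = 48159/((-34*25*(-27))) = 48159/((-850*(-27))) = 48159/22950 = 48159*(1/22950) = 5351/2550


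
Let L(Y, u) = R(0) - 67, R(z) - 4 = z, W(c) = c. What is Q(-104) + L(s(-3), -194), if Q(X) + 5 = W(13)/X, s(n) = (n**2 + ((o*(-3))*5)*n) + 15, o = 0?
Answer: -545/8 ≈ -68.125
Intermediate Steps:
R(z) = 4 + z
s(n) = 15 + n**2 (s(n) = (n**2 + ((0*(-3))*5)*n) + 15 = (n**2 + (0*5)*n) + 15 = (n**2 + 0*n) + 15 = (n**2 + 0) + 15 = n**2 + 15 = 15 + n**2)
Q(X) = -5 + 13/X
L(Y, u) = -63 (L(Y, u) = (4 + 0) - 67 = 4 - 67 = -63)
Q(-104) + L(s(-3), -194) = (-5 + 13/(-104)) - 63 = (-5 + 13*(-1/104)) - 63 = (-5 - 1/8) - 63 = -41/8 - 63 = -545/8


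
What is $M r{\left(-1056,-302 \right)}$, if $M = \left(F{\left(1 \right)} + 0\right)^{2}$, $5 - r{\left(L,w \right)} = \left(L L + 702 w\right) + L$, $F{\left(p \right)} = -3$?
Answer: $-8118639$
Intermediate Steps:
$r{\left(L,w \right)} = 5 - L - L^{2} - 702 w$ ($r{\left(L,w \right)} = 5 - \left(\left(L L + 702 w\right) + L\right) = 5 - \left(\left(L^{2} + 702 w\right) + L\right) = 5 - \left(L + L^{2} + 702 w\right) = 5 - L - L^{2} - 702 w$)
$M = 9$ ($M = \left(-3 + 0\right)^{2} = \left(-3\right)^{2} = 9$)
$M r{\left(-1056,-302 \right)} = 9 \left(5 - -1056 - \left(-1056\right)^{2} - -212004\right) = 9 \left(5 + 1056 - 1115136 + 212004\right) = 9 \left(-902071\right) = -8118639$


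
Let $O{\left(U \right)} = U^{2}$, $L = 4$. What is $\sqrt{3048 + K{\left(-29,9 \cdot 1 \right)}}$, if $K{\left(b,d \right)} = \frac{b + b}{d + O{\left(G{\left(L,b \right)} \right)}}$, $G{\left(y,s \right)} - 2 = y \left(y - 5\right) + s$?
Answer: $\frac{\sqrt{716951735}}{485} \approx 55.208$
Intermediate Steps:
$G{\left(y,s \right)} = 2 + s + y \left(-5 + y\right)$ ($G{\left(y,s \right)} = 2 + \left(y \left(y - 5\right) + s\right) = 2 + \left(y \left(-5 + y\right) + s\right) = 2 + \left(s + y \left(-5 + y\right)\right) = 2 + s + y \left(-5 + y\right)$)
$K{\left(b,d \right)} = \frac{2 b}{d + \left(-2 + b\right)^{2}}$ ($K{\left(b,d \right)} = \frac{b + b}{d + \left(2 + b + 4^{2} - 20\right)^{2}} = \frac{2 b}{d + \left(2 + b + 16 - 20\right)^{2}} = \frac{2 b}{d + \left(-2 + b\right)^{2}}$)
$\sqrt{3048 + K{\left(-29,9 \cdot 1 \right)}} = \sqrt{3048 + 2 \left(-29\right) \frac{1}{9 \cdot 1 + \left(-2 - 29\right)^{2}}} = \sqrt{3048 + 2 \left(-29\right) \frac{1}{9 + \left(-31\right)^{2}}} = \sqrt{3048 + 2 \left(-29\right) \frac{1}{9 + 961}} = \sqrt{3048 + 2 \left(-29\right) \frac{1}{970}} = \sqrt{3048 - \frac{29}{485}} = \sqrt{\frac{1478251}{485}} = \frac{\sqrt{716951735}}{485}$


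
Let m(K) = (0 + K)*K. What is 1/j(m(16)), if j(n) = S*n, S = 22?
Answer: 1/5632 ≈ 0.00017756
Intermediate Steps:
m(K) = K² (m(K) = K*K = K²)
j(n) = 22*n
1/j(m(16)) = 1/(22*16²) = 1/(22*256) = 1/5632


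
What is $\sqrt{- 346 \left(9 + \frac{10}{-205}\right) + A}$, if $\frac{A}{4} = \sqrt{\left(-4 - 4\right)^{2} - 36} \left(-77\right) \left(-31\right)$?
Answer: $\frac{\sqrt{-5206262 + 32100376 \sqrt{7}}}{41} \approx 217.78$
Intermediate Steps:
$A = 19096 \sqrt{7}$ ($A = 4 \sqrt{\left(-4 - 4\right)^{2} - 36} \left(-77\right) \left(-31\right) = 4 \sqrt{\left(-8\right)^{2} - 36} \left(-77\right) \left(-31\right) = 4 \sqrt{64 - 36} \left(-77\right) \left(-31\right) = 4 \sqrt{28} \left(-77\right) \left(-31\right) = 4 \cdot 2 \sqrt{7} \left(-77\right) \left(-31\right) = 4 - 154 \sqrt{7} \left(-31\right) = 4 \cdot 4774 \sqrt{7} = 19096 \sqrt{7} \approx 50523.0$)
$\sqrt{- 346 \left(9 + \frac{10}{-205}\right) + A} = \sqrt{- 346 \left(9 + \frac{10}{-205}\right) + 19096 \sqrt{7}} = \sqrt{- 346 \left(9 + 10 \left(- \frac{1}{205}\right)\right) + 19096 \sqrt{7}} = \sqrt{- 346 \left(9 - \frac{2}{41}\right) + 19096 \sqrt{7}} = \sqrt{\left(-346\right) \frac{367}{41} + 19096 \sqrt{7}} = \sqrt{- \frac{126982}{41} + 19096 \sqrt{7}}$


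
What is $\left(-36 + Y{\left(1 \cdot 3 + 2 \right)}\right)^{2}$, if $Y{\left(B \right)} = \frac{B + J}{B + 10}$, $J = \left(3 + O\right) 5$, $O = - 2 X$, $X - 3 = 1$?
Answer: $\frac{12544}{9} \approx 1393.8$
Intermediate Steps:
$X = 4$ ($X = 3 + 1 = 4$)
$O = -8$ ($O = \left(-2\right) 4 = -8$)
$J = -25$ ($J = \left(3 - 8\right) 5 = \left(-5\right) 5 = -25$)
$Y{\left(B \right)} = \frac{-25 + B}{10 + B}$ ($Y{\left(B \right)} = \frac{B - 25}{B + 10} = \frac{-25 + B}{10 + B}$)
$\left(-36 + Y{\left(1 \cdot 3 + 2 \right)}\right)^{2} = \left(-36 + \frac{-25 + \left(1 \cdot 3 + 2\right)}{10 + \left(1 \cdot 3 + 2\right)}\right)^{2} = \left(-36 + \frac{-25 + \left(3 + 2\right)}{10 + \left(3 + 2\right)}\right)^{2} = \left(-36 + \frac{-25 + 5}{10 + 5}\right)^{2} = \left(-36 + \frac{1}{15} \left(-20\right)\right)^{2} = \left(-36 - \frac{4}{3}\right)^{2} = \left(- \frac{112}{3}\right)^{2} = \frac{12544}{9}$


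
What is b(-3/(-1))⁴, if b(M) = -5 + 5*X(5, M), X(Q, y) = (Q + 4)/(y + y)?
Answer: 625/16 ≈ 39.063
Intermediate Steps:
X(Q, y) = (4 + Q)/(2*y) (X(Q, y) = (4 + Q)/((2*y)) = (4 + Q)*(1/(2*y)) = (4 + Q)/(2*y))
b(M) = -5 + 45/(2*M) (b(M) = -5 + 5*((4 + 5)/(2*M)) = -5 + 5*((½)*9/M) = -5 + 5*(9/(2*M)) = -5 + 45/(2*M))
b(-3/(-1))⁴ = (-5 + 45/(2*((-3/(-1)))))⁴ = (-5 + 45/(2*((-3*(-1)))))⁴ = (-5 + (45/2)/3)⁴ = (-5 + (45/2)*(⅓))⁴ = (-5 + 15/2)⁴ = (5/2)⁴ = 625/16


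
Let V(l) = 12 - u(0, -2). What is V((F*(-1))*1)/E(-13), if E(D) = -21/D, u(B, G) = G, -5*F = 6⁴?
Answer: 26/3 ≈ 8.6667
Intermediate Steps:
F = -1296/5 (F = -⅕*6⁴ = -⅕*1296 = -1296/5 ≈ -259.20)
V(l) = 14 (V(l) = 12 - 1*(-2) = 12 + 2 = 14)
V((F*(-1))*1)/E(-13) = 14/((-21/(-13))) = 14/((-21*(-1/13))) = 14/(21/13) = 14*(13/21) = 26/3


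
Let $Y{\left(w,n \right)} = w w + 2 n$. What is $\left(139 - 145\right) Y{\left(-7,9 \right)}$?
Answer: $-402$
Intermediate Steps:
$Y{\left(w,n \right)} = w^{2} + 2 n$
$\left(139 - 145\right) Y{\left(-7,9 \right)} = \left(139 - 145\right) \left(\left(-7\right)^{2} + 2 \cdot 9\right) = - 6 \left(49 + 18\right) = \left(-6\right) 67 = -402$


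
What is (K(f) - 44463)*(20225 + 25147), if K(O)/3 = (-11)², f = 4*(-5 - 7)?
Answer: -2000905200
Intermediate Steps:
f = -48 (f = 4*(-12) = -48)
K(O) = 363 (K(O) = 3*(-11)² = 3*121 = 363)
(K(f) - 44463)*(20225 + 25147) = (363 - 44463)*(20225 + 25147) = -44100*45372 = -2000905200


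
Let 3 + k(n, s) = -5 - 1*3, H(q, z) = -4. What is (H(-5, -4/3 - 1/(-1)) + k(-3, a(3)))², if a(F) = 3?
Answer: 225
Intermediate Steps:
k(n, s) = -11 (k(n, s) = -3 + (-5 - 1*3) = -3 + (-5 - 3) = -3 - 8 = -11)
(H(-5, -4/3 - 1/(-1)) + k(-3, a(3)))² = (-4 - 11)² = (-15)² = 225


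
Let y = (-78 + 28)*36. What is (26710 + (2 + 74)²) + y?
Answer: 30686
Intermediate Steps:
y = -1800 (y = -50*36 = -1800)
(26710 + (2 + 74)²) + y = (26710 + (2 + 74)²) - 1800 = (26710 + 76²) - 1800 = (26710 + 5776) - 1800 = 32486 - 1800 = 30686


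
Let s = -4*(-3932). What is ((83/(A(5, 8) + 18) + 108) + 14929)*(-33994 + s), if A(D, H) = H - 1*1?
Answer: -6868162128/25 ≈ -2.7473e+8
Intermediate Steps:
A(D, H) = -1 + H (A(D, H) = H - 1 = -1 + H)
s = 15728 (s = -2*(-7864) = 15728)
((83/(A(5, 8) + 18) + 108) + 14929)*(-33994 + s) = ((83/((-1 + 8) + 18) + 108) + 14929)*(-33994 + 15728) = ((83/(7 + 18) + 108) + 14929)*(-18266) = ((83/25 + 108) + 14929)*(-18266) = (2783/25 + 14929)*(-18266) = (376008/25)*(-18266) = -6868162128/25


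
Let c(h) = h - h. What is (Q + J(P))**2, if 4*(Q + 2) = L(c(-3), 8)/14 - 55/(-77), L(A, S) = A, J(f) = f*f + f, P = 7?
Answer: 2301289/784 ≈ 2935.3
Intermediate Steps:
c(h) = 0
J(f) = f + f**2 (J(f) = f**2 + f = f + f**2)
Q = -51/28 (Q = -2 + (0/14 - 55/(-77))/4 = -2 + (0*(1/14) - 55*(-1/77))/4 = -2 + (0 + 5/7)/4 = -2 + (1/4)*(5/7) = -2 + 5/28 = -51/28 ≈ -1.8214)
(Q + J(P))**2 = (-51/28 + 7*(1 + 7))**2 = (-51/28 + 7*8)**2 = (-51/28 + 56)**2 = (1517/28)**2 = 2301289/784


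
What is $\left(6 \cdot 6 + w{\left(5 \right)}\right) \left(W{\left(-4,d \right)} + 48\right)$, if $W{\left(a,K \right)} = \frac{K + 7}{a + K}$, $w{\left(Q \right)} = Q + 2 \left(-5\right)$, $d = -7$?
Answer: $1488$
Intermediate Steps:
$w{\left(Q \right)} = -10 + Q$ ($w{\left(Q \right)} = Q - 10 = -10 + Q$)
$W{\left(a,K \right)} = \frac{7 + K}{K + a}$
$\left(6 \cdot 6 + w{\left(5 \right)}\right) \left(W{\left(-4,d \right)} + 48\right) = \left(6 \cdot 6 + \left(-10 + 5\right)\right) \left(\frac{7 - 7}{-7 - 4} + 48\right) = \left(36 - 5\right) \left(\frac{1}{-11} \cdot 0 + 48\right) = 31 \left(\left(- \frac{1}{11}\right) 0 + 48\right) = 31 \left(0 + 48\right) = 31 \cdot 48 = 1488$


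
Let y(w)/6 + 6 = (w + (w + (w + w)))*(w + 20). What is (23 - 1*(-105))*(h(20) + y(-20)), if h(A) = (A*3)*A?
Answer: 148992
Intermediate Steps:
y(w) = -36 + 24*w*(20 + w) (y(w) = -36 + 6*((w + (w + (w + w)))*(w + 20)) = -36 + 6*((w + (w + 2*w))*(20 + w)) = -36 + 6*((w + 3*w)*(20 + w)) = -36 + 6*((4*w)*(20 + w)) = -36 + 6*(4*w*(20 + w)) = -36 + 24*w*(20 + w))
h(A) = 3*A² (h(A) = (3*A)*A = 3*A²)
(23 - 1*(-105))*(h(20) + y(-20)) = (23 - 1*(-105))*(3*20² + (-36 + 24*(-20)² + 480*(-20))) = (23 + 105)*(3*400 + (-36 + 24*400 - 9600)) = 128*(1200 + (-36 + 9600 - 9600)) = 128*(1200 - 36) = 128*1164 = 148992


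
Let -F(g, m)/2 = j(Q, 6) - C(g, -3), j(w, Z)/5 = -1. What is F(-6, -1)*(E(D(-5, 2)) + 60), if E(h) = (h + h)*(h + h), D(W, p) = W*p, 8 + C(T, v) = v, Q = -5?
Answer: -5520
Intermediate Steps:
j(w, Z) = -5 (j(w, Z) = 5*(-1) = -5)
C(T, v) = -8 + v
E(h) = 4*h**2 (E(h) = (2*h)*(2*h) = 4*h**2)
F(g, m) = -12 (F(g, m) = -2*(-5 - (-8 - 3)) = -2*(-5 - 1*(-11)) = -2*(-5 + 11) = -2*6 = -12)
F(-6, -1)*(E(D(-5, 2)) + 60) = -12*(4*(-5*2)**2 + 60) = -12*(4*(-10)**2 + 60) = -12*(4*100 + 60) = -12*(400 + 60) = -12*460 = -5520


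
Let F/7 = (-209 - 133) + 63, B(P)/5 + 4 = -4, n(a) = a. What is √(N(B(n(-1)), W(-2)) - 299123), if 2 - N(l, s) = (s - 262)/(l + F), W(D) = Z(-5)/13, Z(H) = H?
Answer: 10*I*√2007929208246/25909 ≈ 546.92*I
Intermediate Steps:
B(P) = -40 (B(P) = -20 + 5*(-4) = -20 - 20 = -40)
F = -1953 (F = 7*((-209 - 133) + 63) = 7*(-342 + 63) = 7*(-279) = -1953)
W(D) = -5/13
N(l, s) = 2 - (-262 + s)/(-1953 + l) (N(l, s) = 2 - (s - 262)/(l - 1953) = 2 - (-262 + s)/(-1953 + l))
√(N(B(n(-1)), W(-2)) - 299123) = √((-3644 - 1*(-5/13) + 2*(-40))/(-1953 - 40) - 299123) = √((-3644 + 5/13 - 80)/(-1993) - 299123) = √(-1/1993*(-48407/13) - 299123) = √(48407/25909 - 299123) = √(-7749929400/25909) = 10*I*√2007929208246/25909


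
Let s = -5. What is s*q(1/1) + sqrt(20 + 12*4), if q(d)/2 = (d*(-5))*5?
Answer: 250 + 2*sqrt(17) ≈ 258.25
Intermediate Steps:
q(d) = -50*d (q(d) = 2*((d*(-5))*5) = 2*(-5*d*5) = 2*(-25*d) = -50*d)
s*q(1/1) + sqrt(20 + 12*4) = -(-250)/1 + sqrt(20 + 12*4) = -(-250) + sqrt(20 + 48) = -5*(-50) + sqrt(68) = 250 + 2*sqrt(17)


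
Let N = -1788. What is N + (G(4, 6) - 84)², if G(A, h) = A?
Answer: 4612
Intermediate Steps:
N + (G(4, 6) - 84)² = -1788 + (4 - 84)² = -1788 + (-80)² = -1788 + 6400 = 4612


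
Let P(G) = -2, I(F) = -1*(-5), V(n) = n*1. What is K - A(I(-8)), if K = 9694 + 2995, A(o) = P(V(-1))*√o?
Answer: 12689 + 2*√5 ≈ 12693.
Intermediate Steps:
V(n) = n
I(F) = 5
A(o) = -2*√o
K = 12689
K - A(I(-8)) = 12689 - (-2)*√5 = 12689 + 2*√5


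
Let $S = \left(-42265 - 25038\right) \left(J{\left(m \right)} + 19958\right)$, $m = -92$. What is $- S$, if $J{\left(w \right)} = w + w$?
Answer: $1330849522$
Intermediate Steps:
$J{\left(w \right)} = 2 w$
$S = -1330849522$ ($S = \left(-42265 - 25038\right) \left(2 \left(-92\right) + 19958\right) = - 67303 \left(-184 + 19958\right) = \left(-67303\right) 19774 = -1330849522$)
$- S = \left(-1\right) \left(-1330849522\right) = 1330849522$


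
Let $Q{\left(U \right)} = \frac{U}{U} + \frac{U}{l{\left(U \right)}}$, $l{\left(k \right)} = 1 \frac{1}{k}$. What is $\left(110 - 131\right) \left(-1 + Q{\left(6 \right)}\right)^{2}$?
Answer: $-27216$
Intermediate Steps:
$l{\left(k \right)} = \frac{1}{k}$
$Q{\left(U \right)} = 1 + U^{2}$ ($Q{\left(U \right)} = \frac{U}{U} + \frac{U}{\frac{1}{U}} = 1 + U U = 1 + U^{2}$)
$\left(110 - 131\right) \left(-1 + Q{\left(6 \right)}\right)^{2} = \left(110 - 131\right) \left(-1 + \left(1 + 6^{2}\right)\right)^{2} = \left(110 - 131\right) \left(-1 + \left(1 + 36\right)\right)^{2} = - 21 \left(-1 + 37\right)^{2} = - 21 \cdot 36^{2} = \left(-21\right) 1296 = -27216$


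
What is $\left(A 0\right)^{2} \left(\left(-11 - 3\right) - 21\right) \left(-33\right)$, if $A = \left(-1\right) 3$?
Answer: $0$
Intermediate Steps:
$A = -3$
$\left(A 0\right)^{2} \left(\left(-11 - 3\right) - 21\right) \left(-33\right) = \left(\left(-3\right) 0\right)^{2} \left(\left(-11 - 3\right) - 21\right) \left(-33\right) = 0^{2} \left(\left(-11 - 3\right) - 21\right) \left(-33\right) = 0 \left(-14 - 21\right) \left(-33\right) = 0 \left(-35\right) \left(-33\right) = 0 \left(-33\right) = 0$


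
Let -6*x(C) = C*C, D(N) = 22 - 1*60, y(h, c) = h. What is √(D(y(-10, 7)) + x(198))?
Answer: 2*I*√1643 ≈ 81.068*I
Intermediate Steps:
D(N) = -38 (D(N) = 22 - 60 = -38)
x(C) = -C²/6 (x(C) = -C*C/6 = -C²/6)
√(D(y(-10, 7)) + x(198)) = √(-38 - ⅙*198²) = √(-38 - ⅙*39204) = √(-38 - 6534) = √(-6572) = 2*I*√1643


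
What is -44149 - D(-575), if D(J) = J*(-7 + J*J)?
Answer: 190061201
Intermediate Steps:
D(J) = J*(-7 + J²)
-44149 - D(-575) = -44149 - (-575)*(-7 + (-575)²) = -44149 - (-575)*(-7 + 330625) = -44149 - (-575)*330618 = -44149 - 1*(-190105350) = -44149 + 190105350 = 190061201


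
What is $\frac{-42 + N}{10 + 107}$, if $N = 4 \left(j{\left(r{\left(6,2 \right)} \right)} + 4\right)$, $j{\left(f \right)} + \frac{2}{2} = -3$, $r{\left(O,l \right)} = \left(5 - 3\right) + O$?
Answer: $- \frac{14}{39} \approx -0.35897$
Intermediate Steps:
$r{\left(O,l \right)} = 2 + O$
$j{\left(f \right)} = -4$ ($j{\left(f \right)} = -1 - 3 = -4$)
$N = 0$ ($N = 4 \left(-4 + 4\right) = 4 \cdot 0 = 0$)
$\frac{-42 + N}{10 + 107} = \frac{-42 + 0}{10 + 107} = - \frac{42}{117} = \left(-42\right) \frac{1}{117} = - \frac{14}{39}$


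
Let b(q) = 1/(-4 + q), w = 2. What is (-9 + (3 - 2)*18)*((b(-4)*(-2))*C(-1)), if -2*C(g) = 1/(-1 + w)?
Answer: -9/8 ≈ -1.1250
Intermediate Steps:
C(g) = -½ (C(g) = -1/(2*(-1 + 2)) = -½/1 = -½*1 = -½)
(-9 + (3 - 2)*18)*((b(-4)*(-2))*C(-1)) = (-9 + (3 - 2)*18)*((-2/(-4 - 4))*(-½)) = (-9 + 1*18)*((-2/(-8))*(-½)) = (-9 + 18)*(-⅛*(-2)*(-½)) = 9*((¼)*(-½)) = 9*(-⅛) = -9/8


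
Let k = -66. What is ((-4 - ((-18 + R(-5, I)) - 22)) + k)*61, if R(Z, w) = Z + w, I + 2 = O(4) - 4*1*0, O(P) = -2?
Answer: -1281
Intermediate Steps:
I = -4 (I = -2 + (-2 - 4*1*0) = -2 + (-2 - 4*0) = -2 + (-2 - 1*0) = -2 + (-2 + 0) = -2 - 2 = -4)
((-4 - ((-18 + R(-5, I)) - 22)) + k)*61 = ((-4 - ((-18 + (-5 - 4)) - 22)) - 66)*61 = ((-4 - ((-18 - 9) - 22)) - 66)*61 = ((-4 - (-27 - 22)) - 66)*61 = ((-4 - 1*(-49)) - 66)*61 = ((-4 + 49) - 66)*61 = (45 - 66)*61 = -21*61 = -1281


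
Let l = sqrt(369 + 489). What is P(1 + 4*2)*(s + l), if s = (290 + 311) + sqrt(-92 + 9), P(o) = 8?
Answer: 4808 + 8*sqrt(858) + 8*I*sqrt(83) ≈ 5042.3 + 72.883*I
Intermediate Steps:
s = 601 + I*sqrt(83) (s = 601 + sqrt(-83) = 601 + I*sqrt(83) ≈ 601.0 + 9.1104*I)
l = sqrt(858) ≈ 29.292
P(1 + 4*2)*(s + l) = 8*((601 + I*sqrt(83)) + sqrt(858)) = 8*(601 + sqrt(858) + I*sqrt(83)) = 4808 + 8*sqrt(858) + 8*I*sqrt(83)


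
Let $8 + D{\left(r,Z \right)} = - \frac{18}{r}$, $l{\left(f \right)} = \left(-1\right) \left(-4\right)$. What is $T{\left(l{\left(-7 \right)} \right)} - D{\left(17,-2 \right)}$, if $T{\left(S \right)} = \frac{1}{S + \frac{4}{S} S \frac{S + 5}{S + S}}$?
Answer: $\frac{156}{17} \approx 9.1765$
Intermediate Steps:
$l{\left(f \right)} = 4$
$D{\left(r,Z \right)} = -8 - \frac{18}{r}$
$T{\left(S \right)} = \frac{1}{S + \frac{2 \left(5 + S\right)}{S}}$ ($T{\left(S \right)} = \frac{1}{S + 4 \frac{5 + S}{2 S}} = \frac{1}{S + \frac{2 \left(5 + S\right)}{S}}$)
$T{\left(l{\left(-7 \right)} \right)} - D{\left(17,-2 \right)} = \frac{4}{10 + 4^{2} + 2 \cdot 4} - \left(-8 - \frac{18}{17}\right) = \frac{4}{10 + 16 + 8} - \left(-8 - \frac{18}{17}\right) = \frac{4}{34} - \left(-8 - \frac{18}{17}\right) = 4 \cdot \frac{1}{34} - - \frac{154}{17} = \frac{2}{17} + \frac{154}{17} = \frac{156}{17}$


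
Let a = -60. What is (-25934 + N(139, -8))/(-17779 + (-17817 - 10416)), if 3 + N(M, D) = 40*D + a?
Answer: 26317/46012 ≈ 0.57196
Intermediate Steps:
N(M, D) = -63 + 40*D (N(M, D) = -3 + (40*D - 60) = -3 + (-60 + 40*D) = -63 + 40*D)
(-25934 + N(139, -8))/(-17779 + (-17817 - 10416)) = (-25934 + (-63 + 40*(-8)))/(-17779 + (-17817 - 10416)) = (-25934 + (-63 - 320))/(-17779 - 28233) = (-25934 - 383)/(-46012) = -26317*(-1/46012) = 26317/46012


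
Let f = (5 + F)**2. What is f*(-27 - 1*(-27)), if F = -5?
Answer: 0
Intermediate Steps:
f = 0 (f = (5 - 5)**2 = 0**2 = 0)
f*(-27 - 1*(-27)) = 0*(-27 - 1*(-27)) = 0*(-27 + 27) = 0*0 = 0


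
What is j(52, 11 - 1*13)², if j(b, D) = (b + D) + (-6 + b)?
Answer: 9216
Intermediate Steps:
j(b, D) = -6 + D + 2*b (j(b, D) = (D + b) + (-6 + b) = -6 + D + 2*b)
j(52, 11 - 1*13)² = (-6 + (11 - 1*13) + 2*52)² = (-6 + (11 - 13) + 104)² = (-6 - 2 + 104)² = 96² = 9216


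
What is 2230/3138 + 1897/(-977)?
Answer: -1887038/1532913 ≈ -1.2310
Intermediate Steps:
2230/3138 + 1897/(-977) = 2230*(1/3138) + 1897*(-1/977) = 1115/1569 - 1897/977 = -1887038/1532913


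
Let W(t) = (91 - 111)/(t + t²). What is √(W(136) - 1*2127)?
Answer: I*√46149465718/4658 ≈ 46.119*I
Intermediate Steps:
W(t) = -20/(t + t²)
√(W(136) - 1*2127) = √(-20/(136*(1 + 136)) - 1*2127) = √(-20*1/136/137 - 2127) = √(-20*1/136*1/137 - 2127) = √(-5/4658 - 2127) = √(-9907571/4658) = I*√46149465718/4658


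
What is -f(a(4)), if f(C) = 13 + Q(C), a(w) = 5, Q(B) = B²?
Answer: -38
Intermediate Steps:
f(C) = 13 + C²
-f(a(4)) = -(13 + 5²) = -(13 + 25) = -1*38 = -38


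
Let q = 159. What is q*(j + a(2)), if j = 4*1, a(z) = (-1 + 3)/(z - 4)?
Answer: 477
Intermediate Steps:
a(z) = 2/(-4 + z)
j = 4
q*(j + a(2)) = 159*(4 + 2/(-4 + 2)) = 159*(4 + 2/(-2)) = 159*(4 + 2*(-½)) = 159*(4 - 1) = 159*3 = 477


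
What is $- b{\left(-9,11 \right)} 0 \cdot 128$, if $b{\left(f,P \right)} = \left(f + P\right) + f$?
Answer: $0$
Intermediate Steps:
$b{\left(f,P \right)} = P + 2 f$ ($b{\left(f,P \right)} = \left(P + f\right) + f = P + 2 f$)
$- b{\left(-9,11 \right)} 0 \cdot 128 = - \left(11 + 2 \left(-9\right)\right) 0 \cdot 128 = - \left(11 - 18\right) 0 = - \left(-7\right) 0 = \left(-1\right) 0 = 0$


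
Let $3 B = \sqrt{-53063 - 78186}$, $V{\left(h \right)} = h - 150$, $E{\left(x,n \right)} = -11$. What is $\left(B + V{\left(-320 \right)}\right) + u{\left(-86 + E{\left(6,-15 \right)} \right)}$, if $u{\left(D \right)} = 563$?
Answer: $93 + \frac{i \sqrt{131249}}{3} \approx 93.0 + 120.76 i$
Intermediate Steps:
$V{\left(h \right)} = -150 + h$
$B = \frac{i \sqrt{131249}}{3}$ ($B = \frac{\sqrt{-53063 - 78186}}{3} = \frac{\sqrt{-131249}}{3} = \frac{i \sqrt{131249}}{3} \approx 120.76 i$)
$\left(B + V{\left(-320 \right)}\right) + u{\left(-86 + E{\left(6,-15 \right)} \right)} = \left(\frac{i \sqrt{131249}}{3} - 470\right) + 563 = \left(-470 + \frac{i \sqrt{131249}}{3}\right) + 563 = 93 + \frac{i \sqrt{131249}}{3}$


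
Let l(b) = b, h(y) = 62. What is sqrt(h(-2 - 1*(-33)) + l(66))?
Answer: 8*sqrt(2) ≈ 11.314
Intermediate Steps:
sqrt(h(-2 - 1*(-33)) + l(66)) = sqrt(62 + 66) = sqrt(128) = 8*sqrt(2)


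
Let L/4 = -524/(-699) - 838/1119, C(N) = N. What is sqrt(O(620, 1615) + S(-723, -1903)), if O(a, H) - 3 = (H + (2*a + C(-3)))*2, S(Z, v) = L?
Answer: sqrt(43105988565643)/86909 ≈ 75.545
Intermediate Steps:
L = 264/86909 (L = 4*(-524/(-699) - 838/1119) = 4*(-524*(-1/699) - 838*1/1119) = 4*(524/699 - 838/1119) = 4*(66/86909) = 264/86909 ≈ 0.0030377)
S(Z, v) = 264/86909
O(a, H) = -3 + 2*H + 4*a (O(a, H) = 3 + (H + (2*a - 3))*2 = 3 + (H + (-3 + 2*a))*2 = 3 + (-3 + H + 2*a)*2 = 3 + (-6 + 2*H + 4*a) = -3 + 2*H + 4*a)
sqrt(O(620, 1615) + S(-723, -1903)) = sqrt((-3 + 2*1615 + 4*620) + 264/86909) = sqrt((-3 + 3230 + 2480) + 264/86909) = sqrt(5707 + 264/86909) = sqrt(495989927/86909) = sqrt(43105988565643)/86909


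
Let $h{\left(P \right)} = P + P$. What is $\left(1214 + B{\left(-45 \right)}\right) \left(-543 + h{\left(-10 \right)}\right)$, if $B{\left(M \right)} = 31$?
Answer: $-700935$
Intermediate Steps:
$h{\left(P \right)} = 2 P$
$\left(1214 + B{\left(-45 \right)}\right) \left(-543 + h{\left(-10 \right)}\right) = \left(1214 + 31\right) \left(-543 + 2 \left(-10\right)\right) = 1245 \left(-543 - 20\right) = 1245 \left(-563\right) = -700935$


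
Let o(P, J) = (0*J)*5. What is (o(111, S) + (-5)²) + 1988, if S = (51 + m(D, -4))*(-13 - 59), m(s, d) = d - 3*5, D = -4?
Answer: 2013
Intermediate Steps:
m(s, d) = -15 + d (m(s, d) = d - 15 = -15 + d)
S = -2304 (S = (51 + (-15 - 4))*(-13 - 59) = (51 - 19)*(-72) = 32*(-72) = -2304)
o(P, J) = 0 (o(P, J) = 0*5 = 0)
(o(111, S) + (-5)²) + 1988 = (0 + (-5)²) + 1988 = (0 + 25) + 1988 = 25 + 1988 = 2013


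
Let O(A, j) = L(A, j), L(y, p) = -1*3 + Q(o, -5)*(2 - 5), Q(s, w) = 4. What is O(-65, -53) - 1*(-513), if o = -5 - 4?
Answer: 498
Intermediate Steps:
o = -9
L(y, p) = -15 (L(y, p) = -1*3 + 4*(2 - 5) = -3 + 4*(-3) = -3 - 12 = -15)
O(A, j) = -15
O(-65, -53) - 1*(-513) = -15 - 1*(-513) = -15 + 513 = 498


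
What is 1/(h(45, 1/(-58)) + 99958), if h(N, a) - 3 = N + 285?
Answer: 1/100291 ≈ 9.9710e-6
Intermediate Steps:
h(N, a) = 288 + N (h(N, a) = 3 + (N + 285) = 3 + (285 + N) = 288 + N)
1/(h(45, 1/(-58)) + 99958) = 1/((288 + 45) + 99958) = 1/(333 + 99958) = 1/100291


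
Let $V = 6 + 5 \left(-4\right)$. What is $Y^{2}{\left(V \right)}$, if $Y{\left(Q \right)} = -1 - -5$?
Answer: $16$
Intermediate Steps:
$V = -14$ ($V = 6 - 20 = -14$)
$Y{\left(Q \right)} = 4$ ($Y{\left(Q \right)} = -1 + 5 = 4$)
$Y^{2}{\left(V \right)} = 4^{2} = 16$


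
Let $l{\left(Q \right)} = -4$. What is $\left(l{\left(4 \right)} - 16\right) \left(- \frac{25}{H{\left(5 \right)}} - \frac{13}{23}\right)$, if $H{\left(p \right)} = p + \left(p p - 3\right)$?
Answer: $\frac{18520}{621} \approx 29.823$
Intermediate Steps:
$H{\left(p \right)} = -3 + p + p^{2}$ ($H{\left(p \right)} = p + \left(p^{2} - 3\right) = p + \left(-3 + p^{2}\right) = -3 + p + p^{2}$)
$\left(l{\left(4 \right)} - 16\right) \left(- \frac{25}{H{\left(5 \right)}} - \frac{13}{23}\right) = \left(-4 - 16\right) \left(- \frac{25}{-3 + 5 + 5^{2}} - \frac{13}{23}\right) = - 20 \left(- \frac{25}{-3 + 5 + 25} - \frac{13}{23}\right) = - 20 \left(- \frac{25}{27} - \frac{13}{23}\right) = \left(-20\right) \left(- \frac{926}{621}\right) = \frac{18520}{621}$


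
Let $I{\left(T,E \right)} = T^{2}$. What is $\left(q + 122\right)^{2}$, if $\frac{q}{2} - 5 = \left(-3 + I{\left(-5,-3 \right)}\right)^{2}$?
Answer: $1210000$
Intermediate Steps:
$q = 978$ ($q = 10 + 2 \left(-3 + \left(-5\right)^{2}\right)^{2} = 10 + 2 \left(-3 + 25\right)^{2} = 10 + 2 \cdot 22^{2} = 10 + 2 \cdot 484 = 10 + 968 = 978$)
$\left(q + 122\right)^{2} = \left(978 + 122\right)^{2} = 1100^{2} = 1210000$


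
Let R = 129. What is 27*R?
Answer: 3483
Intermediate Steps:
27*R = 27*129 = 3483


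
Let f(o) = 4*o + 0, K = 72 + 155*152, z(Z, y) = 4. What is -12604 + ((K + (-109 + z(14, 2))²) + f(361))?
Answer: 23497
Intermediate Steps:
K = 23632 (K = 72 + 23560 = 23632)
f(o) = 4*o
-12604 + ((K + (-109 + z(14, 2))²) + f(361)) = -12604 + ((23632 + (-109 + 4)²) + 4*361) = -12604 + ((23632 + (-105)²) + 1444) = -12604 + ((23632 + 11025) + 1444) = -12604 + (34657 + 1444) = -12604 + 36101 = 23497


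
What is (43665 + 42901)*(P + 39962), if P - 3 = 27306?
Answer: 5823381386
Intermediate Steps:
P = 27309 (P = 3 + 27306 = 27309)
(43665 + 42901)*(P + 39962) = (43665 + 42901)*(27309 + 39962) = 86566*67271 = 5823381386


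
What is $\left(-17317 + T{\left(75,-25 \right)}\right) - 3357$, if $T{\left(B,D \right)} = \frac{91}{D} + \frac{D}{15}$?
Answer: $- \frac{1550948}{75} \approx -20679.0$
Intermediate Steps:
$T{\left(B,D \right)} = \frac{91}{D} + \frac{D}{15}$ ($T{\left(B,D \right)} = \frac{91}{D} + D \frac{1}{15} = \frac{91}{D} + \frac{D}{15}$)
$\left(-17317 + T{\left(75,-25 \right)}\right) - 3357 = \left(-17317 + \left(\frac{91}{-25} + \frac{1}{15} \left(-25\right)\right)\right) - 3357 = \left(-17317 + \left(91 \left(- \frac{1}{25}\right) - \frac{5}{3}\right)\right) - 3357 = \left(-17317 - \frac{398}{75}\right) - 3357 = - \frac{1299173}{75} - 3357 = - \frac{1550948}{75}$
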